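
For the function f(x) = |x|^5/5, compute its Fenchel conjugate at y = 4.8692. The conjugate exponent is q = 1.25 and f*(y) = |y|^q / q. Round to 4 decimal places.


The conjugate exponent q satisfies 1/p + 1/q = 1.
p = 5, so q = 5/(5 - 1) = 1.25
|y|^q = 4.8692^1.25 = 7.2331
f*(4.8692) = 7.2331 / 1.25 = 5.7864


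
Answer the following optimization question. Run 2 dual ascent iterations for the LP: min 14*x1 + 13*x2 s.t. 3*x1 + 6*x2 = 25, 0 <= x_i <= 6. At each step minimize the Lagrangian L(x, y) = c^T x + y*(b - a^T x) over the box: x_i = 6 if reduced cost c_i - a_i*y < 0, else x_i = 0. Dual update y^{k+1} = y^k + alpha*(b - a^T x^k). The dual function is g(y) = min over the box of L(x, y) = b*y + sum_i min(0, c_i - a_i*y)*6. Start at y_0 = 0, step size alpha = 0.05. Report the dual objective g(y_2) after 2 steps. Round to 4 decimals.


Dual ascent for LP: min 14*x1 + 13*x2, 3*x1 + 6*x2 = 25, 0 <= x_i <= 6
Step 1: y^k = 0.0, reduced costs: (14.0, 13.0)
  x^k = (0.0, 0.0), subgradient = b - a^T x = 25.0
  y^{k+1} = 0.0 + 0.05*25.0 = 1.25
Step 2: y^k = 1.25, reduced costs: (10.25, 5.5)
  x^k = (0.0, 0.0), subgradient = b - a^T x = 25.0
  y^{k+1} = 1.25 + 0.05*25.0 = 2.5
Dual objective at y_2 = 2.5: reduced costs (6.5, -2.0), box minimizer x = (0.0, 6.0)
g(y_2) = b*y + (c1 - a1*y)*x1 + (c2 - a2*y)*x2 = 25*2.5 + 6.5*0.0 + (-2.0)*6.0 = 62.5 + 0.0 - 12.0 = 50.5


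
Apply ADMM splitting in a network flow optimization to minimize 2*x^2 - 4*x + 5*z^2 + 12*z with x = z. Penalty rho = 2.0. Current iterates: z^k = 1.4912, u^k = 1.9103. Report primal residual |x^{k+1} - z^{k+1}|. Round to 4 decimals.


ADMM iteration with rho = 2.0, z^k = 1.4912, u^k = 1.9103
Step 1: x-update.
Minimize 2*x^2 - 4*x + (2.0/2)*(x - 1.4912 + 1.9103)^2
FOC: (2*2 + 2.0)*x = 4 + 2.0*(1.4912 - 1.9103)
x^{k+1} = 0.527
Step 2: z-update.
Minimize 5*z^2 + 12*z + (2.0/2)*(0.527 - z + 1.9103)^2
FOC: (2*5 + 2.0)*z = -12 + 2.0*(0.527 + 1.9103)
z^{k+1} = -0.5938
Step 3: u-update.
u^{k+1} = 1.9103 + 0.527 + 0.5938 = 3.0311
Step 4: Primal residual = |0.527 + 0.5938| = 1.1208


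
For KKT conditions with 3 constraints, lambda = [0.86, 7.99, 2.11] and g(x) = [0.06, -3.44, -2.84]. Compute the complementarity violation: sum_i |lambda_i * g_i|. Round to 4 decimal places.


KKT complementary slackness check:
lambda_1 * g_1 = 0.86 * 0.06 = 0.0516
lambda_2 * g_2 = 7.99 * -3.44 = -27.4856
lambda_3 * g_3 = 2.11 * -2.84 = -5.9924
Total violation = 0.0516 + 27.4856 + 5.9924 = 33.5296


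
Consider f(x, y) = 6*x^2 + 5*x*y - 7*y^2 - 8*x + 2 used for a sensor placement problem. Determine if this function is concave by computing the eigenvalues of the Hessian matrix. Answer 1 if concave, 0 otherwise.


The Hessian of f(x,y) = 6*x^2 + 5*x*y - 7*y^2 - 8*x + 2 is:
H = [[12, 5], [5, -14]]
Trace = 12 - 14 = -2
Determinant = 12*-14 - (5)^2 = -193
Discriminant = (-2)^2 - 4*-193 = 776.0
Eigenvalues: lambda_1 = -14.9284, lambda_2 = 12.9284
The function is not concave.

0


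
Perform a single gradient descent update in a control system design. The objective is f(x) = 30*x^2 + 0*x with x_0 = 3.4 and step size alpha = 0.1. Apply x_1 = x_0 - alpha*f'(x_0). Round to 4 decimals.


We compute the gradient at x_0 and apply the update.
f'(x) = 60*x + 0
f'(3.4) = 60*3.4 + 0 = 204.0
x_1 = 3.4 - 0.1*204.0 = -17.0


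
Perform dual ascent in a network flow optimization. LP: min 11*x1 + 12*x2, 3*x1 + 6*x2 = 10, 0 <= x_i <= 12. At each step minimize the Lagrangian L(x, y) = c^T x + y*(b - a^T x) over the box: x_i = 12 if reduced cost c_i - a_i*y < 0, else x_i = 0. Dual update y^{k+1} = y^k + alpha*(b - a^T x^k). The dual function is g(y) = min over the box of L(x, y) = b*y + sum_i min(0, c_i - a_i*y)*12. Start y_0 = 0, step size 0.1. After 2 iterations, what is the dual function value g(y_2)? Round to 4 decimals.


Dual ascent for LP: min 11*x1 + 12*x2, 3*x1 + 6*x2 = 10, 0 <= x_i <= 12
Step 1: y^k = 0.0, reduced costs: (11.0, 12.0)
  x^k = (0.0, 0.0), subgradient = b - a^T x = 10.0
  y^{k+1} = 0.0 + 0.1*10.0 = 1.0
Step 2: y^k = 1.0, reduced costs: (8.0, 6.0)
  x^k = (0.0, 0.0), subgradient = b - a^T x = 10.0
  y^{k+1} = 1.0 + 0.1*10.0 = 2.0
Dual objective at y_2 = 2.0: reduced costs (5.0, 0.0), box minimizer x = (0.0, 0.0)
g(y_2) = b*y + (c1 - a1*y)*x1 + (c2 - a2*y)*x2 = 10*2.0 + 5.0*0.0 + 0.0*0.0 = 20.0 + 0.0 + 0.0 = 20.0


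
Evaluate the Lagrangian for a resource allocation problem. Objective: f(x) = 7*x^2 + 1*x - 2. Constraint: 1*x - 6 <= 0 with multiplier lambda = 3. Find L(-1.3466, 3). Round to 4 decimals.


Step 1: Evaluate f(x).
f(-1.3466) = 7*(-1.3466)^2 + 1*(-1.3466) - 2 = 9.3467
Step 2: Evaluate g(x).
g(-1.3466) = 1*-1.3466 - 6 = -7.3466
Step 3: Compute Lagrangian.
L = 9.3467 + 3*-7.3466 = -12.6931


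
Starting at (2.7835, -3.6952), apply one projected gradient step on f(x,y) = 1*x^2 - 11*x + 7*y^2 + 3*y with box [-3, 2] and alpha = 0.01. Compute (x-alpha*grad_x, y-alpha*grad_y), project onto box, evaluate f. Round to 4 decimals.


Step 1: Compute gradient at (2.7835, -3.6952).
grad_x = 2*1*2.7835 - 11 = -5.433
grad_y = 2*7*-3.6952 + 3 = -48.7328
Step 2: Gradient step.
x_raw = 2.7835 - 0.01*-5.433 = 2.8378
y_raw = -3.6952 - 0.01*-48.7328 = -3.2079
Step 3: Project onto [-3, 2].
x_proj = clip(2.8378) = 2.0
y_proj = clip(-3.2079) = -3.0
Step 4: Evaluate f.
f(2.0, -3.0) = 36.0


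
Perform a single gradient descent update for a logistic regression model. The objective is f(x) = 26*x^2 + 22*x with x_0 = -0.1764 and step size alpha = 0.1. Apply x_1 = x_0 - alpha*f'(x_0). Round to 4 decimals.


We compute the gradient at x_0 and apply the update.
f'(x) = 52*x + 22
f'(-0.1764) = 52*-0.1764 + 22 = 12.8272
x_1 = -0.1764 - 0.1*12.8272 = -1.4591


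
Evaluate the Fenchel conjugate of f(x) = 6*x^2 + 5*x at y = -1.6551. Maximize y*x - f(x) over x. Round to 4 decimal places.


f*(y) = sup_x {y*x - a*x^2 - b*x} = sup_x {(y-b)*x - a*x^2}
FOC: (y - b) - 2a*x = 0 => x* = (y - b)/(2a)
x* = (-1.6551 - 5)/(2*6) = -0.5546
f*(-1.6551) = (y-b)^2/(4a) = (-1.6551 - 5)^2/(4*6)
= 44.2904/24 = 1.8454


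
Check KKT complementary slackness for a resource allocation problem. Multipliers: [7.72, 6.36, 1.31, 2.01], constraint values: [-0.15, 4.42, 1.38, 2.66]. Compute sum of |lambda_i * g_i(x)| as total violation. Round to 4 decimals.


KKT complementary slackness check:
lambda_1 * g_1 = 7.72 * -0.15 = -1.158
lambda_2 * g_2 = 6.36 * 4.42 = 28.1112
lambda_3 * g_3 = 1.31 * 1.38 = 1.8078
lambda_4 * g_4 = 2.01 * 2.66 = 5.3466
Total violation = 1.158 + 28.1112 + 1.8078 + 5.3466 = 36.4236


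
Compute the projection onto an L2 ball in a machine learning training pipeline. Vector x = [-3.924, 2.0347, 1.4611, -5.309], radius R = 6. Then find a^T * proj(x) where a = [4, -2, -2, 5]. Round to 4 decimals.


Step 1: Compute ||x|| (intermediates to 6 decimals).
||x|| = sqrt((-3.924)^2 + 2.0347^2 + 1.4611^2 + (-5.309)^2) = 7.061025
Step 2: Project.
Since ||x|| > R, scale = R/||x|| = 6/7.061025 = 0.849735, proj(x) = scale * x
proj(x) = [-3.33436, 1.728956, 1.241548, -4.511243]
Step 3: Dot product.
a^T * proj(x) = 4*(-3.33436) - 2*1.728956 - 2*1.241548 + 5*(-4.511243) = -41.8347


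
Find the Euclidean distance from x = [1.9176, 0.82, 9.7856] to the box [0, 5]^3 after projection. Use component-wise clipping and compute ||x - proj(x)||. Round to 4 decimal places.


Project each component onto [0, 5].
clip(1.9176) = 1.9176, clip(0.82) = 0.82, clip(9.7856) = 5.0
Projection = [1.9176, 0.82, 5.0]
Squared diffs: [0.0, 0.0, 22.902]
Distance = sqrt(22.902) = 4.7856


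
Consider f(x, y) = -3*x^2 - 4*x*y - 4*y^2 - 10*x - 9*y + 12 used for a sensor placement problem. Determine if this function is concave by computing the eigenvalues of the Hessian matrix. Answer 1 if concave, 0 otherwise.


The Hessian of f(x,y) = -3*x^2 - 4*x*y - 4*y^2 - 10*x - 9*y + 12 is:
H = [[-6, -4], [-4, -8]]
Trace = -6 - 8 = -14
Determinant = -6*-8 - (-4)^2 = 32
Discriminant = (-14)^2 - 4*32 = 68.0
Eigenvalues: lambda_1 = -11.1231, lambda_2 = -2.8769
The function is concave.

1


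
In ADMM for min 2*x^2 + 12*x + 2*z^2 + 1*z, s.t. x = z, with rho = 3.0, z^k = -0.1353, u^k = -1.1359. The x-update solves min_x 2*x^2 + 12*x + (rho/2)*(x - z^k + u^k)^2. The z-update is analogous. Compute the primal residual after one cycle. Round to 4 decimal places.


ADMM iteration with rho = 3.0, z^k = -0.1353, u^k = -1.1359
Step 1: x-update.
Minimize 2*x^2 + 12*x + (3.0/2)*(x + 0.1353 - 1.1359)^2
FOC: (2*2 + 3.0)*x = -12 + 3.0*(-0.1353 + 1.1359)
x^{k+1} = -1.2855
Step 2: z-update.
Minimize 2*z^2 + 1*z + (3.0/2)*(-1.2855 - z - 1.1359)^2
FOC: (2*2 + 3.0)*z = -1 + 3.0*(-1.2855 - 1.1359)
z^{k+1} = -1.1806
Step 3: u-update.
u^{k+1} = -1.1359 - 1.2855 + 1.1806 = -1.2408
Step 4: Primal residual = |-1.2855 + 1.1806| = 0.1049


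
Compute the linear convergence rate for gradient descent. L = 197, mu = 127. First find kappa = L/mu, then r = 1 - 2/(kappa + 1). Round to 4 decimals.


Step 1: Compute the condition number.
kappa = L/mu = 197/127 = 1.5512
Step 2: Compute the convergence rate.
r = 1 - 2/(kappa + 1) = 1 - 2*mu/(L + mu) = (L - mu)/(L + mu) = 70/324 = 0.216


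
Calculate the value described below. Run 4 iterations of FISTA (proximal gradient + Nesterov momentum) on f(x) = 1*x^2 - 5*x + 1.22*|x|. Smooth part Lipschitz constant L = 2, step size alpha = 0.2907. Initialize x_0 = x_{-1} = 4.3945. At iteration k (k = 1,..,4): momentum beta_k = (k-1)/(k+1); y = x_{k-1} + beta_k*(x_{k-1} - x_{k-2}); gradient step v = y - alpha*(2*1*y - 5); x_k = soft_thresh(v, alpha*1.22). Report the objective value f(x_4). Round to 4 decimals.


FISTA on f(x) = 1*x^2 - 5*x + 1.22*|x|
L = 2, alpha = 0.2907
Iteration 1: beta = 0.0, y = 4.3945 + 0.0*(4.3945 - 4.3945) = 4.3945
  grad(y) = 3.789, v = y - alpha*grad = 3.293
  prox(v) = soft_thresh(3.293, 0.3547) = 2.9384
Iteration 2: beta = 0.3333, y = 2.9384 + 0.3333*(2.9384 - 4.3945) = 2.453
  grad(y) = -0.094, v = y - alpha*grad = 2.4803
  prox(v) = soft_thresh(2.4803, 0.3547) = 2.1257
Iteration 3: beta = 0.5, y = 2.1257 + 0.5*(2.1257 - 2.9384) = 1.7193
  grad(y) = -1.5614, v = y - alpha*grad = 2.1732
  prox(v) = soft_thresh(2.1732, 0.3547) = 1.8186
Iteration 4: beta = 0.6, y = 1.8186 + 0.6*(1.8186 - 2.1257) = 1.6343
  grad(y) = -1.7314, v = y - alpha*grad = 2.1376
  prox(v) = soft_thresh(2.1376, 0.3547) = 1.783
f(x_4) = 1*1.783^2 - 5*1.783 + 1.22*|1.783| = -3.5606


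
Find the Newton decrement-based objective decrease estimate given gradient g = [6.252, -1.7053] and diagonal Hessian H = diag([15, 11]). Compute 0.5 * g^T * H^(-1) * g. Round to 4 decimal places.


Step 1: H is diagonal, so H^(-1) * g = [0.4168, -0.155].
Step 2: g^T H^(-1) g = sum_i g_i^2 / H_ii
  = (6.252)^2/15 + (-1.7053)^2/11
  = 2.6058 + 0.2644 = 2.8702
Step 3: Objective decrease = 0.5 * g^T H^(-1) g = 1.4351


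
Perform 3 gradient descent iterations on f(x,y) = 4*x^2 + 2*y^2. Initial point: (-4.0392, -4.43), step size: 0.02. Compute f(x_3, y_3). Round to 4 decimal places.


Gradient descent on f(x,y) = 4*x^2 + 2*y^2.
Starting point: (-4.0392, -4.43), alpha = 0.02
Step 1: grad_x = 2*4*-4.0392 = -32.3136, grad_y = 2*2*-4.43 = -17.72
  x_1 = -4.0392 - 0.02*-32.3136 = -3.3929
  y_1 = -4.43 - 0.02*-17.72 = -4.0756
Step 2: grad_x = 2*4*-3.3929 = -27.1434, grad_y = 2*2*-4.0756 = -16.3024
  x_2 = -3.3929 - 0.02*-27.1434 = -2.8501
  y_2 = -4.0756 - 0.02*-16.3024 = -3.7496
Step 3: grad_x = 2*4*-2.8501 = -22.8005, grad_y = 2*2*-3.7496 = -14.9982
  x_3 = -2.8501 - 0.02*-22.8005 = -2.394
  y_3 = -3.7496 - 0.02*-14.9982 = -3.4496
f(-2.394, -3.4496) = 4*(-2.394)^2 + 2*(-3.4496)^2 = 46.7252


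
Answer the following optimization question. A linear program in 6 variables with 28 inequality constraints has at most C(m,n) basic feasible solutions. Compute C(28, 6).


Each vertex corresponds to some choice of n active constraints out of m, so the number of vertices is at most C(m, n) = m! / (n!(m-n)!).
m = 28, n = 6
Numerator: 28 * 27 * 26 * 25 * 24 * 23
Denominator: 6! = 720
C(28, 6) = 376740


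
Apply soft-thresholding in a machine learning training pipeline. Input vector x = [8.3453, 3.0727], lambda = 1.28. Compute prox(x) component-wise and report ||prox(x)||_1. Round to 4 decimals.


Soft-thresholding with lambda = 1.28:
prox(8.3453) = sign(8.3453)*max(|8.3453| - 1.28, 0) = 7.0653
prox(3.0727) = sign(3.0727)*max(|3.0727| - 1.28, 0) = 1.7927
prox(x) = [7.0653, 1.7927]
||prox(x)||_1 = 7.0653 + 1.7927 = 8.858


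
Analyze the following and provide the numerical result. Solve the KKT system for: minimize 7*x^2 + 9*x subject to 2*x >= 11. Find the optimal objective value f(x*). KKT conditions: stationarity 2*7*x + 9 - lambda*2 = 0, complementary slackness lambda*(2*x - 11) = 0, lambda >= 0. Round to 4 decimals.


Step 1: Try lambda = 0 (constraint inactive).
x_unc = -9/(2*7) = -0.6429
Check: 2*-0.6429 = -1.2858 < 11 -- violated!
Step 2: Constraint must be active: 2*x = 11
x* = 11/2 = 5.5
lambda = (2*7*5.5 + 9)/2 = 43.0
Step 3: Compute optimal value.
f(x*) = 7*5.5^2 + 9*5.5 = 261.25


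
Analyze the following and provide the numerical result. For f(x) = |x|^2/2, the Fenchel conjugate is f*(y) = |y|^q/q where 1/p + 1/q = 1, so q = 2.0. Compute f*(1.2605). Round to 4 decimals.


The conjugate exponent q satisfies 1/p + 1/q = 1.
p = 2, so q = 2/(2 - 1) = 2.0
|y|^q = 1.2605^2.0 = 1.5889
f*(1.2605) = 1.5889 / 2.0 = 0.7944


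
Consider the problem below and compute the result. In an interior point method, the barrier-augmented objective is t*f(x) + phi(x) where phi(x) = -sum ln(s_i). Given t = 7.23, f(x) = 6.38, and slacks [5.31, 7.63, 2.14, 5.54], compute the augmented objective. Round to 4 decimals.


Step 1: Compute log-barrier.
ln values: [1.6696, 2.0321, 0.7608, 1.712]
phi = -(1.6696 + 2.0321 + 0.7608 + 1.712) = -6.1745
Step 2: Compute augmented objective.
t*f(x) = 7.23*6.38 = 46.1274
Total = 46.1274 - 6.1745 = 39.9529


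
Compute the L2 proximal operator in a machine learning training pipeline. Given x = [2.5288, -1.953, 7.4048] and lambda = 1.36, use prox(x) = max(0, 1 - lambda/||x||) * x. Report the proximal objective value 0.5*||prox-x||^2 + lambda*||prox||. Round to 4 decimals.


Step 1: Compute ||x||.
||x|| = 8.0647
Step 2: Compute scaling factor.
scale = max(0, 1 - 1.36/8.0647) = 0.8314
Step 3: prox(x) = [2.1024, -1.6237, 6.1561]
||prox(x)|| = 6.7047
Step 4: Proximal objective.
0.5*||prox-x||^2 = 0.9248
lambda*||prox|| = 9.1184
Total = 10.0433


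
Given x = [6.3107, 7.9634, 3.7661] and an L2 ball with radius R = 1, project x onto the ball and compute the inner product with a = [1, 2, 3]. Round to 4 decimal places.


Step 1: Compute ||x|| (intermediates to 6 decimals).
||x|| = sqrt(6.3107^2 + 7.9634^2 + 3.7661^2) = 10.836244
Step 2: Project.
Since ||x|| > R, scale = R/||x|| = 1/10.836244 = 0.092283, proj(x) = scale * x
proj(x) = [0.58237, 0.734886, 0.347547]
Step 3: Dot product.
a^T * proj(x) = 1*0.58237 + 2*0.734886 + 3*0.347547 = 3.0948


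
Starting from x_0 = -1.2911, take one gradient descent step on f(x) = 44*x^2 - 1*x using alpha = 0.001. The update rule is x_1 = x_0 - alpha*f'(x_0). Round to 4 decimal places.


We compute the gradient at x_0 and apply the update.
f'(x) = 88*x - 1
f'(-1.2911) = 88*-1.2911 - 1 = -114.6168
x_1 = -1.2911 - 0.001*-114.6168 = -1.1765


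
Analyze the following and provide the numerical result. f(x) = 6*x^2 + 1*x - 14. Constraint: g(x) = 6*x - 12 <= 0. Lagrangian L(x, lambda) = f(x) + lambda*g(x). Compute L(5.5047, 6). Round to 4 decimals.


Step 1: Evaluate f(x).
f(5.5047) = 6*5.5047^2 + 1*5.5047 - 14 = 173.315
Step 2: Evaluate g(x).
g(5.5047) = 6*5.5047 - 12 = 21.0282
Step 3: Compute Lagrangian.
L = 173.315 + 6*21.0282 = 299.4842


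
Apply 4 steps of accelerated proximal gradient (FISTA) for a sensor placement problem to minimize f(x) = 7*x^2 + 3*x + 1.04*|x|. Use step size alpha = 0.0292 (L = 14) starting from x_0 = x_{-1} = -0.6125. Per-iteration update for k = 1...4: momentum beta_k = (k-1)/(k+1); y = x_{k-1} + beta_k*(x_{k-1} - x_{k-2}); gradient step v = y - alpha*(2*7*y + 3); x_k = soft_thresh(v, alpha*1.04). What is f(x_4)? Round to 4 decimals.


FISTA on f(x) = 7*x^2 + 3*x + 1.04*|x|
L = 14, alpha = 0.0292
Iteration 1: beta = 0.0, y = -0.6125 + 0.0*(-0.6125 + 0.6125) = -0.6125
  grad(y) = -5.575, v = y - alpha*grad = -0.4497
  prox(v) = soft_thresh(-0.4497, 0.0304) = -0.4193
Iteration 2: beta = 0.3333, y = -0.4193 + 0.3333*(-0.4193 + 0.6125) = -0.355
  grad(y) = -1.9694, v = y - alpha*grad = -0.2974
  prox(v) = soft_thresh(-0.2974, 0.0304) = -0.2671
Iteration 3: beta = 0.5, y = -0.2671 + 0.5*(-0.2671 + 0.4193) = -0.191
  grad(y) = 0.3267, v = y - alpha*grad = -0.2005
  prox(v) = soft_thresh(-0.2005, 0.0304) = -0.1701
Iteration 4: beta = 0.6, y = -0.1701 + 0.6*(-0.1701 + 0.2671) = -0.1119
  grad(y) = 1.4327, v = y - alpha*grad = -0.1538
  prox(v) = soft_thresh(-0.1538, 0.0304) = -0.1234
f(x_4) = 7*(-0.1234)^2 + 3*(-0.1234) + 1.04*|-0.1234| = -0.1353


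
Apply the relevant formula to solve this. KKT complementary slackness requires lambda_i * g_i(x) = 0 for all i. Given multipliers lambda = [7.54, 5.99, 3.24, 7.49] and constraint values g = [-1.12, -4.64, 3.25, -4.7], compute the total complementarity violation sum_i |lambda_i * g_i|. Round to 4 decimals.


KKT complementary slackness check:
lambda_1 * g_1 = 7.54 * -1.12 = -8.4448
lambda_2 * g_2 = 5.99 * -4.64 = -27.7936
lambda_3 * g_3 = 3.24 * 3.25 = 10.53
lambda_4 * g_4 = 7.49 * -4.7 = -35.203
Total violation = 8.4448 + 27.7936 + 10.53 + 35.203 = 81.9714


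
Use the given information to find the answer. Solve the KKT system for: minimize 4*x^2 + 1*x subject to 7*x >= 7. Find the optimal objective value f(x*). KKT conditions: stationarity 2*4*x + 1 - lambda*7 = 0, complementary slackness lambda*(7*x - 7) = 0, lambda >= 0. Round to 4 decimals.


Step 1: Try lambda = 0 (constraint inactive).
x_unc = -1/(2*4) = -0.125
Check: 7*-0.125 = -0.875 < 7 -- violated!
Step 2: Constraint must be active: 7*x = 7
x* = 7/7 = 1.0
lambda = (2*4*1.0 + 1)/7 = 1.2857
Step 3: Compute optimal value.
f(x*) = 4*1.0^2 + 1*1.0 = 5.0


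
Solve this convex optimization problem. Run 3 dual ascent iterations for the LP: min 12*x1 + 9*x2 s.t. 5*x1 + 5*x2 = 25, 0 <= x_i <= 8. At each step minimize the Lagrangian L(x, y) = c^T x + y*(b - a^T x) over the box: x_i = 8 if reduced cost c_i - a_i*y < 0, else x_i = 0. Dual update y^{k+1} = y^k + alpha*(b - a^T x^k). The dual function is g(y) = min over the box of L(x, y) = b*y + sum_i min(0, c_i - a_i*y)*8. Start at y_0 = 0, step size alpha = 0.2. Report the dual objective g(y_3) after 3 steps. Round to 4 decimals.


Dual ascent for LP: min 12*x1 + 9*x2, 5*x1 + 5*x2 = 25, 0 <= x_i <= 8
Step 1: y^k = 0.0, reduced costs: (12.0, 9.0)
  x^k = (0.0, 0.0), subgradient = b - a^T x = 25.0
  y^{k+1} = 0.0 + 0.2*25.0 = 5.0
Step 2: y^k = 5.0, reduced costs: (-13.0, -16.0)
  x^k = (8.0, 8.0), subgradient = b - a^T x = -55.0
  y^{k+1} = 5.0 + 0.2*-55.0 = -6.0
Step 3: y^k = -6.0, reduced costs: (42.0, 39.0)
  x^k = (0.0, 0.0), subgradient = b - a^T x = 25.0
  y^{k+1} = -6.0 + 0.2*25.0 = -1.0
Dual objective at y_3 = -1.0: reduced costs (17.0, 14.0), box minimizer x = (0.0, 0.0)
g(y_3) = b*y + (c1 - a1*y)*x1 + (c2 - a2*y)*x2 = 25*(-1.0) + 17.0*0.0 + 14.0*0.0 = -25.0 + 0.0 + 0.0 = -25.0


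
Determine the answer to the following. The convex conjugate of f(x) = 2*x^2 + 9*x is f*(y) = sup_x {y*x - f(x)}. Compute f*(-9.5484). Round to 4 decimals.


f*(y) = sup_x {y*x - a*x^2 - b*x} = sup_x {(y-b)*x - a*x^2}
FOC: (y - b) - 2a*x = 0 => x* = (y - b)/(2a)
x* = (-9.5484 - 9)/(2*2) = -4.6371
f*(-9.5484) = (y-b)^2/(4a) = (-9.5484 - 9)^2/(4*2)
= 344.0431/8 = 43.0054


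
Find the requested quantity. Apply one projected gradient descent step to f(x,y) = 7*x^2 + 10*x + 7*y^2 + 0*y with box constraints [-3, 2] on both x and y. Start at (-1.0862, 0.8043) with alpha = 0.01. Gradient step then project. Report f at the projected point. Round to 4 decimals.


Step 1: Compute gradient at (-1.0862, 0.8043).
grad_x = 2*7*-1.0862 + 10 = -5.2068
grad_y = 2*7*0.8043 + 0 = 11.2602
Step 2: Gradient step.
x_raw = -1.0862 - 0.01*-5.2068 = -1.0341
y_raw = 0.8043 - 0.01*11.2602 = 0.6917
Step 3: Project onto [-3, 2].
x_proj = clip(-1.0341) = -1.0341
y_proj = clip(0.6917) = 0.6917
Step 4: Evaluate f.
f(-1.0341, 0.6917) = 0.4938


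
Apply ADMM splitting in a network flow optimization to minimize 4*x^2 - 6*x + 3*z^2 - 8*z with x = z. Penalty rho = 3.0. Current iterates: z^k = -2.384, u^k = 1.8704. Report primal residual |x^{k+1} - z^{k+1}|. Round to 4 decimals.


ADMM iteration with rho = 3.0, z^k = -2.384, u^k = 1.8704
Step 1: x-update.
Minimize 4*x^2 - 6*x + (3.0/2)*(x + 2.384 + 1.8704)^2
FOC: (2*4 + 3.0)*x = 6 + 3.0*(-2.384 - 1.8704)
x^{k+1} = -0.6148
Step 2: z-update.
Minimize 3*z^2 - 8*z + (3.0/2)*(-0.6148 - z + 1.8704)^2
FOC: (2*3 + 3.0)*z = 8 + 3.0*(-0.6148 + 1.8704)
z^{k+1} = 1.3074
Step 3: u-update.
u^{k+1} = 1.8704 - 0.6148 - 1.3074 = -0.0518
Step 4: Primal residual = |-0.6148 - 1.3074| = 1.9222


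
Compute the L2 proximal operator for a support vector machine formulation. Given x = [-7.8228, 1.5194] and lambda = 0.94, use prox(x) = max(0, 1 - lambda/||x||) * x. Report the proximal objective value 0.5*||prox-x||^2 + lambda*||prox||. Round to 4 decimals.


Step 1: Compute ||x||.
||x|| = 7.969
Step 2: Compute scaling factor.
scale = max(0, 1 - 0.94/7.969) = 0.882
Step 3: prox(x) = [-6.9, 1.3402]
||prox(x)|| = 7.029
Step 4: Proximal objective.
0.5*||prox-x||^2 = 0.4418
lambda*||prox|| = 6.6073
Total = 7.049


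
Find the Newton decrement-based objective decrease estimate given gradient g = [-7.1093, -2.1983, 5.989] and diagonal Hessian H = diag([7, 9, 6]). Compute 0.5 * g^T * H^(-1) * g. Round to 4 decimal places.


Step 1: H is diagonal, so H^(-1) * g = [-1.0156, -0.2443, 0.9982].
Step 2: g^T H^(-1) g = sum_i g_i^2 / H_ii
  = (-7.1093)^2/7 + (-2.1983)^2/9 + (5.989)^2/6
  = 7.2203 + 0.5369 + 5.978 = 13.7353
Step 3: Objective decrease = 0.5 * g^T H^(-1) g = 6.8676


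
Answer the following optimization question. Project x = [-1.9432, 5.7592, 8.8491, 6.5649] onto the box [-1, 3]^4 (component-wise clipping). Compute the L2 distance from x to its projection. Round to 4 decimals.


Project each component onto [-1, 3].
clip(-1.9432) = -1.0, clip(5.7592) = 3.0, clip(8.8491) = 3.0, clip(6.5649) = 3.0
Projection = [-1.0, 3.0, 3.0, 3.0]
Squared diffs: [0.8896, 7.6132, 34.212, 12.7085]
Distance = sqrt(55.4233) = 7.4447


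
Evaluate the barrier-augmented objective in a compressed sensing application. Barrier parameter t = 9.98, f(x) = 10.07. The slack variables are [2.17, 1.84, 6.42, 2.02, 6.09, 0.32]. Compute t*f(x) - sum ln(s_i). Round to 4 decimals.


Step 1: Compute log-barrier.
ln values: [0.7747, 0.6098, 1.8594, 0.7031, 1.8066, -1.1394]
phi = -(0.7747 + 0.6098 + 1.8594 + 0.7031 + 1.8066 - 1.1394) = -4.6142
Step 2: Compute augmented objective.
t*f(x) = 9.98*10.07 = 100.4986
Total = 100.4986 - 4.6142 = 95.8844


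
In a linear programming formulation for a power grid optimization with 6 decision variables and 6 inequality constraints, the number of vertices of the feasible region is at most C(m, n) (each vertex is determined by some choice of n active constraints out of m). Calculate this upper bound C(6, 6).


Each vertex corresponds to some choice of n active constraints out of m, so the number of vertices is at most C(m, n) = m! / (n!(m-n)!).
m = 6, n = 6
Numerator: 6 * 5 * 4 * 3 * 2 * 1
Denominator: 6! = 720
C(6, 6) = 1


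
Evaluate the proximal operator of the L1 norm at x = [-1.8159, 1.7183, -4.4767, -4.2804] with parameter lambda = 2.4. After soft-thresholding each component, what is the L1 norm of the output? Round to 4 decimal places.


Soft-thresholding with lambda = 2.4:
prox(-1.8159) = sign(-1.8159)*max(|-1.8159| - 2.4, 0) = 0.0
prox(1.7183) = sign(1.7183)*max(|1.7183| - 2.4, 0) = 0.0
prox(-4.4767) = sign(-4.4767)*max(|-4.4767| - 2.4, 0) = -2.0767
prox(-4.2804) = sign(-4.2804)*max(|-4.2804| - 2.4, 0) = -1.8804
prox(x) = [0.0, 0.0, -2.0767, -1.8804]
||prox(x)||_1 = 0.0 + 0.0 + 2.0767 + 1.8804 = 3.9571


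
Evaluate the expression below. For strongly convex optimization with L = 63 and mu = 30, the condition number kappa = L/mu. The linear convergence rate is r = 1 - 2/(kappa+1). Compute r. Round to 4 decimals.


Step 1: Compute the condition number.
kappa = L/mu = 63/30 = 2.1
Step 2: Compute the convergence rate.
r = 1 - 2/(kappa + 1) = 1 - 2*mu/(L + mu) = (L - mu)/(L + mu) = 33/93 = 0.3548


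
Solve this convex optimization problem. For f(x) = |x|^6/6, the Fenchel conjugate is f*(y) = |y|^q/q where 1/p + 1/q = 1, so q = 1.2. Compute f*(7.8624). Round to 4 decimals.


The conjugate exponent q satisfies 1/p + 1/q = 1.
p = 6, so q = 6/(6 - 1) = 1.2
|y|^q = 7.8624^1.2 = 11.8759
f*(7.8624) = 11.8759 / 1.2 = 9.8966


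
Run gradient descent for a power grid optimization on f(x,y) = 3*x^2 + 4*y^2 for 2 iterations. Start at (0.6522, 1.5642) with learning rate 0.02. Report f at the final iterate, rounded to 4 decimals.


Gradient descent on f(x,y) = 3*x^2 + 4*y^2.
Starting point: (0.6522, 1.5642), alpha = 0.02
Step 1: grad_x = 2*3*0.6522 = 3.9132, grad_y = 2*4*1.5642 = 12.5136
  x_1 = 0.6522 - 0.02*3.9132 = 0.5739
  y_1 = 1.5642 - 0.02*12.5136 = 1.3139
Step 2: grad_x = 2*3*0.5739 = 3.4436, grad_y = 2*4*1.3139 = 10.5114
  x_2 = 0.5739 - 0.02*3.4436 = 0.5051
  y_2 = 1.3139 - 0.02*10.5114 = 1.1037
f(0.5051, 1.1037) = 3*0.5051^2 + 4*1.1037^2 = 5.6379


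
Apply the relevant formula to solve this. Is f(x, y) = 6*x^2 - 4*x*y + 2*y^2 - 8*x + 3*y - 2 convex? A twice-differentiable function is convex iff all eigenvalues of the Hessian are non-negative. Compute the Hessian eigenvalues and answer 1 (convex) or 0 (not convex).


The Hessian of f(x,y) = 6*x^2 - 4*x*y + 2*y^2 - 8*x + 3*y - 2 is:
H = [[12, -4], [-4, 4]]
Trace = 12 + 4 = 16
Determinant = 12*4 - (-4)^2 = 32
Discriminant = (16)^2 - 4*32 = 128.0
Eigenvalues: lambda_1 = 2.3431, lambda_2 = 13.6569
The function is convex.

1


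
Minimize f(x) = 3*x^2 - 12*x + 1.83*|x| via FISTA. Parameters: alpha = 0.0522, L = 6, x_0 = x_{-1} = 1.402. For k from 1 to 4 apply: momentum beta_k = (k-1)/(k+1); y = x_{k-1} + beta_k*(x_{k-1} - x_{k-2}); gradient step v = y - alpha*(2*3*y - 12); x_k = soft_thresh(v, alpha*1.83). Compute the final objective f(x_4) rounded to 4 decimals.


FISTA on f(x) = 3*x^2 - 12*x + 1.83*|x|
L = 6, alpha = 0.0522
Iteration 1: beta = 0.0, y = 1.402 + 0.0*(1.402 - 1.402) = 1.402
  grad(y) = -3.588, v = y - alpha*grad = 1.5893
  prox(v) = soft_thresh(1.5893, 0.0955) = 1.4938
Iteration 2: beta = 0.3333, y = 1.4938 + 0.3333*(1.4938 - 1.402) = 1.5244
  grad(y) = -2.8539, v = y - alpha*grad = 1.6733
  prox(v) = soft_thresh(1.6733, 0.0955) = 1.5778
Iteration 3: beta = 0.5, y = 1.5778 + 0.5*(1.5778 - 1.4938) = 1.6198
  grad(y) = -2.2811, v = y - alpha*grad = 1.7389
  prox(v) = soft_thresh(1.7389, 0.0955) = 1.6434
Iteration 4: beta = 0.6, y = 1.6434 + 0.6*(1.6434 - 1.5778) = 1.6827
  grad(y) = -1.9038, v = y - alpha*grad = 1.7821
  prox(v) = soft_thresh(1.7821, 0.0955) = 1.6866
f(x_4) = 3*1.6866^2 - 12*1.6866 + 1.83*|1.6866| = -8.6189


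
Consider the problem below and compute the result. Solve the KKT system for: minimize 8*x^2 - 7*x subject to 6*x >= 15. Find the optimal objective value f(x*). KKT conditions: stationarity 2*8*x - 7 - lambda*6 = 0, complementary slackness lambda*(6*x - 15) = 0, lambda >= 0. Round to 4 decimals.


Step 1: Try lambda = 0 (constraint inactive).
x_unc = 7/(2*8) = 0.4375
Check: 6*0.4375 = 2.625 < 15 -- violated!
Step 2: Constraint must be active: 6*x = 15
x* = 15/6 = 2.5
lambda = (2*8*2.5 - 7)/6 = 5.5
Step 3: Compute optimal value.
f(x*) = 8*2.5^2 - 7*2.5 = 32.5


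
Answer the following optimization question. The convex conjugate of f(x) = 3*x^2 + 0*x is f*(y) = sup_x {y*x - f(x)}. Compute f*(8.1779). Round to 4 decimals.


f*(y) = sup_x {y*x - a*x^2 - b*x} = sup_x {(y-b)*x - a*x^2}
FOC: (y - b) - 2a*x = 0 => x* = (y - b)/(2a)
x* = (8.1779 - 0)/(2*3) = 1.363
f*(8.1779) = (y-b)^2/(4a) = (8.1779 - 0)^2/(4*3)
= 66.878/12 = 5.5732


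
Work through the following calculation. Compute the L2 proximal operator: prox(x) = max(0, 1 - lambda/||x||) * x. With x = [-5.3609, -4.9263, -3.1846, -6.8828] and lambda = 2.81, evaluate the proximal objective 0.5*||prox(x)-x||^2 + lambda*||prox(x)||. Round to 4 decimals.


Step 1: Compute ||x||.
||x|| = 10.513
Step 2: Compute scaling factor.
scale = max(0, 1 - 2.81/10.513) = 0.7327
Step 3: prox(x) = [-3.928, -3.6096, -2.3334, -5.0431]
||prox(x)|| = 7.703
Step 4: Proximal objective.
0.5*||prox-x||^2 = 3.9481
lambda*||prox|| = 21.6454
Total = 25.5934


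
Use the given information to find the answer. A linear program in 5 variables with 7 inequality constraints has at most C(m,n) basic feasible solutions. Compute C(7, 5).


Each vertex corresponds to some choice of n active constraints out of m, so the number of vertices is at most C(m, n) = m! / (n!(m-n)!).
m = 7, n = 5
Numerator: 7 * 6 * 5 * 4 * 3
Denominator: 5! = 120
C(7, 5) = 21


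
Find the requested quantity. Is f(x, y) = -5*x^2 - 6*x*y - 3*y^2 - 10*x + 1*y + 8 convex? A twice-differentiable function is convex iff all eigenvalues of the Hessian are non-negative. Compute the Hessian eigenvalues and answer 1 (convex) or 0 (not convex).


The Hessian of f(x,y) = -5*x^2 - 6*x*y - 3*y^2 - 10*x + 1*y + 8 is:
H = [[-10, -6], [-6, -6]]
Trace = -10 - 6 = -16
Determinant = -10*-6 - (-6)^2 = 24
Discriminant = (-16)^2 - 4*24 = 160.0
Eigenvalues: lambda_1 = -14.3246, lambda_2 = -1.6754
The function is not convex.

0


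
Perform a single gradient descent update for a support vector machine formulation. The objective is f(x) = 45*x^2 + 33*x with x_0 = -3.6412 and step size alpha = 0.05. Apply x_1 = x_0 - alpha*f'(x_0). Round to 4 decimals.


We compute the gradient at x_0 and apply the update.
f'(x) = 90*x + 33
f'(-3.6412) = 90*-3.6412 + 33 = -294.708
x_1 = -3.6412 - 0.05*-294.708 = 11.0942


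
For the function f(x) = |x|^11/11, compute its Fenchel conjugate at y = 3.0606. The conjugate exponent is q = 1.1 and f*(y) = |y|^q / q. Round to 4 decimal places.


The conjugate exponent q satisfies 1/p + 1/q = 1.
p = 11, so q = 11/(11 - 1) = 1.1
|y|^q = 3.0606^1.1 = 3.4228
f*(3.0606) = 3.4228 / 1.1 = 3.1117


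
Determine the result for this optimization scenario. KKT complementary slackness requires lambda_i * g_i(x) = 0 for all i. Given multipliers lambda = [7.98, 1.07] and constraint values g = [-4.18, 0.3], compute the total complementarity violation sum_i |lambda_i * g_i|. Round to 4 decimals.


KKT complementary slackness check:
lambda_1 * g_1 = 7.98 * -4.18 = -33.3564
lambda_2 * g_2 = 1.07 * 0.3 = 0.321
Total violation = 33.3564 + 0.321 = 33.6774


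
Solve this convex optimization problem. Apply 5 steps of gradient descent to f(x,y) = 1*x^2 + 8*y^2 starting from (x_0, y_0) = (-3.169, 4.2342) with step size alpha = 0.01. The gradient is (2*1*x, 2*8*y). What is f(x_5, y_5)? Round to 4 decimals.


Gradient descent on f(x,y) = 1*x^2 + 8*y^2.
Starting point: (-3.169, 4.2342), alpha = 0.01
Step 1: grad_x = 2*1*-3.169 = -6.338, grad_y = 2*8*4.2342 = 67.7472
  x_1 = -3.169 - 0.01*-6.338 = -3.1056
  y_1 = 4.2342 - 0.01*67.7472 = 3.5567
Step 2: grad_x = 2*1*-3.1056 = -6.2112, grad_y = 2*8*3.5567 = 56.9076
  x_2 = -3.1056 - 0.01*-6.2112 = -3.0435
  y_2 = 3.5567 - 0.01*56.9076 = 2.9877
Step 3: grad_x = 2*1*-3.0435 = -6.087, grad_y = 2*8*2.9877 = 47.8024
  x_3 = -3.0435 - 0.01*-6.087 = -2.9826
  y_3 = 2.9877 - 0.01*47.8024 = 2.5096
Step 4: grad_x = 2*1*-2.9826 = -5.9653, grad_y = 2*8*2.5096 = 40.154
  x_4 = -2.9826 - 0.01*-5.9653 = -2.923
  y_4 = 2.5096 - 0.01*40.154 = 2.1081
Step 5: grad_x = 2*1*-2.923 = -5.846, grad_y = 2*8*2.1081 = 33.7294
  x_5 = -2.923 - 0.01*-5.846 = -2.8645
  y_5 = 2.1081 - 0.01*33.7294 = 1.7708
f(-2.8645, 1.7708) = 1*(-2.8645)^2 + 8*1.7708^2 = 33.2912


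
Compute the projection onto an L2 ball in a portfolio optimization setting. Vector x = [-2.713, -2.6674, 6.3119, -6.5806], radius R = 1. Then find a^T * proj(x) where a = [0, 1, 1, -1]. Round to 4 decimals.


Step 1: Compute ||x|| (intermediates to 6 decimals).
||x|| = sqrt((-2.713)^2 + (-2.6674)^2 + 6.3119^2 + (-6.5806)^2) = 9.880272
Step 2: Project.
Since ||x|| > R, scale = R/||x|| = 1/9.880272 = 0.101212, proj(x) = scale * x
proj(x) = [-0.274588, -0.269973, 0.63884, -0.666036]
Step 3: Dot product.
a^T * proj(x) = 0*(-0.274588) + 1*(-0.269973) + 1*0.63884 - 1*(-0.666036) = 1.0349


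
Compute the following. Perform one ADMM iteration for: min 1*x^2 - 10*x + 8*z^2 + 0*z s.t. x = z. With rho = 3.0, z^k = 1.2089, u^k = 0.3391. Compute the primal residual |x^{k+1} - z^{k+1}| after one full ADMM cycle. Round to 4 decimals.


ADMM iteration with rho = 3.0, z^k = 1.2089, u^k = 0.3391
Step 1: x-update.
Minimize 1*x^2 - 10*x + (3.0/2)*(x - 1.2089 + 0.3391)^2
FOC: (2*1 + 3.0)*x = 10 + 3.0*(1.2089 - 0.3391)
x^{k+1} = 2.5219
Step 2: z-update.
Minimize 8*z^2 + 0*z + (3.0/2)*(2.5219 - z + 0.3391)^2
FOC: (2*8 + 3.0)*z = 0 + 3.0*(2.5219 + 0.3391)
z^{k+1} = 0.4517
Step 3: u-update.
u^{k+1} = 0.3391 + 2.5219 - 0.4517 = 2.4092
Step 4: Primal residual = |2.5219 - 0.4517| = 2.0701


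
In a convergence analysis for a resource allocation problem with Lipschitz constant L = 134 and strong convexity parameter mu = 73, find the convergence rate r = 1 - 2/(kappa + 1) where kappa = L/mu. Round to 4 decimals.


Step 1: Compute the condition number.
kappa = L/mu = 134/73 = 1.8356
Step 2: Compute the convergence rate.
r = 1 - 2/(kappa + 1) = 1 - 2*mu/(L + mu) = (L - mu)/(L + mu) = 61/207 = 0.2947


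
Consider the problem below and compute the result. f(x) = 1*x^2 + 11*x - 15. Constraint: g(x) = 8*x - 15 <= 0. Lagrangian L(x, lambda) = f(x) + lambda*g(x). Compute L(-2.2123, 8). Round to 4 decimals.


Step 1: Evaluate f(x).
f(-2.2123) = 1*(-2.2123)^2 + 11*(-2.2123) - 15 = -34.441
Step 2: Evaluate g(x).
g(-2.2123) = 8*-2.2123 - 15 = -32.6984
Step 3: Compute Lagrangian.
L = -34.441 + 8*-32.6984 = -296.0282


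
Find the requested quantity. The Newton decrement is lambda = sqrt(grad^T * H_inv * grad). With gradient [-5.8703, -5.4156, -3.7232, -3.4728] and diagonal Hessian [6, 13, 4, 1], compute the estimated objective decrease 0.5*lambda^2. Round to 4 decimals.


Step 1: H is diagonal, so H^(-1) * g = [-0.9784, -0.4166, -0.9308, -3.4728].
Step 2: g^T H^(-1) g = sum_i g_i^2 / H_ii
  = (-5.8703)^2/6 + (-5.4156)^2/13 + (-3.7232)^2/4 + (-3.4728)^2/1
  = 5.7434 + 2.2561 + 3.4656 + 12.0603 = 23.5254
Step 3: Objective decrease = 0.5 * g^T H^(-1) g = 11.7627


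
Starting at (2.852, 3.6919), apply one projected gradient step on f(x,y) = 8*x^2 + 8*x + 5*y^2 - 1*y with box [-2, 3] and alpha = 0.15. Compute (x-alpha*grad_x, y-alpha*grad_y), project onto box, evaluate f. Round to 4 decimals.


Step 1: Compute gradient at (2.852, 3.6919).
grad_x = 2*8*2.852 + 8 = 53.632
grad_y = 2*5*3.6919 - 1 = 35.919
Step 2: Gradient step.
x_raw = 2.852 - 0.15*53.632 = -5.1928
y_raw = 3.6919 - 0.15*35.919 = -1.696
Step 3: Project onto [-2, 3].
x_proj = clip(-5.1928) = -2.0
y_proj = clip(-1.696) = -1.696
Step 4: Evaluate f.
f(-2.0, -1.696) = 32.0772


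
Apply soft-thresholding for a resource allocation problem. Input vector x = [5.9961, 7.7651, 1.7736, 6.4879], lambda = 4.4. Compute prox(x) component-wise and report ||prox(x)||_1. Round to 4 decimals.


Soft-thresholding with lambda = 4.4:
prox(5.9961) = sign(5.9961)*max(|5.9961| - 4.4, 0) = 1.5961
prox(7.7651) = sign(7.7651)*max(|7.7651| - 4.4, 0) = 3.3651
prox(1.7736) = sign(1.7736)*max(|1.7736| - 4.4, 0) = 0.0
prox(6.4879) = sign(6.4879)*max(|6.4879| - 4.4, 0) = 2.0879
prox(x) = [1.5961, 3.3651, 0.0, 2.0879]
||prox(x)||_1 = 1.5961 + 3.3651 + 0.0 + 2.0879 = 7.0491


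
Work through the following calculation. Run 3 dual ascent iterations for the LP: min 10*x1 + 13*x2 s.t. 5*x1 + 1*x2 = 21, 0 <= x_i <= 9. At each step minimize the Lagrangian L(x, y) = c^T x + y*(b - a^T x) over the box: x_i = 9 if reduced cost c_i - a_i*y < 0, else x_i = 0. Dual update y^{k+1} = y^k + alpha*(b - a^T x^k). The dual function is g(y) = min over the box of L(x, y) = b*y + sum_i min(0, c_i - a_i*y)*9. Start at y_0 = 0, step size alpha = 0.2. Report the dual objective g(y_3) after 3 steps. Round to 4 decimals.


Dual ascent for LP: min 10*x1 + 13*x2, 5*x1 + 1*x2 = 21, 0 <= x_i <= 9
Step 1: y^k = 0.0, reduced costs: (10.0, 13.0)
  x^k = (0.0, 0.0), subgradient = b - a^T x = 21.0
  y^{k+1} = 0.0 + 0.2*21.0 = 4.2
Step 2: y^k = 4.2, reduced costs: (-11.0, 8.8)
  x^k = (9.0, 0.0), subgradient = b - a^T x = -24.0
  y^{k+1} = 4.2 + 0.2*-24.0 = -0.6
Step 3: y^k = -0.6, reduced costs: (13.0, 13.6)
  x^k = (0.0, 0.0), subgradient = b - a^T x = 21.0
  y^{k+1} = -0.6 + 0.2*21.0 = 3.6
Dual objective at y_3 = 3.6: reduced costs (-8.0, 9.4), box minimizer x = (9.0, 0.0)
g(y_3) = b*y + (c1 - a1*y)*x1 + (c2 - a2*y)*x2 = 21*3.6 + (-8.0)*9.0 + 9.4*0.0 = 75.6 - 72.0 + 0.0 = 3.6


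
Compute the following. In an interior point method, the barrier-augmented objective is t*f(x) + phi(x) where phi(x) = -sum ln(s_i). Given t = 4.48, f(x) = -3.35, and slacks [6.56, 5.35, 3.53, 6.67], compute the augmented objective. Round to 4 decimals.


Step 1: Compute log-barrier.
ln values: [1.881, 1.6771, 1.2613, 1.8976]
phi = -(1.881 + 1.6771 + 1.2613 + 1.8976) = -6.717
Step 2: Compute augmented objective.
t*f(x) = 4.48*-3.35 = -15.008
Total = -15.008 - 6.717 = -21.725


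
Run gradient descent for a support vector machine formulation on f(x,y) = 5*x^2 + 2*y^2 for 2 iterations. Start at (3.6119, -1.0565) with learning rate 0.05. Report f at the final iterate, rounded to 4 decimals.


Gradient descent on f(x,y) = 5*x^2 + 2*y^2.
Starting point: (3.6119, -1.0565), alpha = 0.05
Step 1: grad_x = 2*5*3.6119 = 36.119, grad_y = 2*2*-1.0565 = -4.226
  x_1 = 3.6119 - 0.05*36.119 = 1.806
  y_1 = -1.0565 - 0.05*-4.226 = -0.8452
Step 2: grad_x = 2*5*1.806 = 18.0595, grad_y = 2*2*-0.8452 = -3.3808
  x_2 = 1.806 - 0.05*18.0595 = 0.903
  y_2 = -0.8452 - 0.05*-3.3808 = -0.6762
f(0.903, -0.6762) = 5*0.903^2 + 2*(-0.6762)^2 = 4.9912


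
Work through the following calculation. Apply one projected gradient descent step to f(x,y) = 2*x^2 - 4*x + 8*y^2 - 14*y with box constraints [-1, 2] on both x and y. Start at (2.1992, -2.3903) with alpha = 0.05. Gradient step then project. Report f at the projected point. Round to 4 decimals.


Step 1: Compute gradient at (2.1992, -2.3903).
grad_x = 2*2*2.1992 - 4 = 4.7968
grad_y = 2*8*-2.3903 - 14 = -52.2448
Step 2: Gradient step.
x_raw = 2.1992 - 0.05*4.7968 = 1.9594
y_raw = -2.3903 - 0.05*-52.2448 = 0.2219
Step 3: Project onto [-1, 2].
x_proj = clip(1.9594) = 1.9594
y_proj = clip(0.2219) = 0.2219
Step 4: Evaluate f.
f(1.9594, 0.2219) = -2.8724


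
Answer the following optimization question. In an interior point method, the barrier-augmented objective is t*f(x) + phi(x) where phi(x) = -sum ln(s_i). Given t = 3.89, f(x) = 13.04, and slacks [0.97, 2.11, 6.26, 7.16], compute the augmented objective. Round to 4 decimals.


Step 1: Compute log-barrier.
ln values: [-0.0305, 0.7467, 1.8342, 1.9685]
phi = -(-0.0305 + 0.7467 + 1.8342 + 1.9685) = -4.5189
Step 2: Compute augmented objective.
t*f(x) = 3.89*13.04 = 50.7256
Total = 50.7256 - 4.5189 = 46.2067


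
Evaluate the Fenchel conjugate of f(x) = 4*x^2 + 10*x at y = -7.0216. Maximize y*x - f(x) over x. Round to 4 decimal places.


f*(y) = sup_x {y*x - a*x^2 - b*x} = sup_x {(y-b)*x - a*x^2}
FOC: (y - b) - 2a*x = 0 => x* = (y - b)/(2a)
x* = (-7.0216 - 10)/(2*4) = -2.1277
f*(-7.0216) = (y-b)^2/(4a) = (-7.0216 - 10)^2/(4*4)
= 289.7349/16 = 18.1084


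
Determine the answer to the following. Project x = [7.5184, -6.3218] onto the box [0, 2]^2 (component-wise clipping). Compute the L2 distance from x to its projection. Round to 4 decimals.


Project each component onto [0, 2].
clip(7.5184) = 2.0, clip(-6.3218) = 0.0
Projection = [2.0, 0.0]
Squared diffs: [30.4527, 39.9652]
Distance = sqrt(70.4179) = 8.3915


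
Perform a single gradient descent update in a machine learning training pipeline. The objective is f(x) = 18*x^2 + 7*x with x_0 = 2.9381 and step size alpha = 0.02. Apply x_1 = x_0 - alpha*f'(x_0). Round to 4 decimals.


We compute the gradient at x_0 and apply the update.
f'(x) = 36*x + 7
f'(2.9381) = 36*2.9381 + 7 = 112.7716
x_1 = 2.9381 - 0.02*112.7716 = 0.6827
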